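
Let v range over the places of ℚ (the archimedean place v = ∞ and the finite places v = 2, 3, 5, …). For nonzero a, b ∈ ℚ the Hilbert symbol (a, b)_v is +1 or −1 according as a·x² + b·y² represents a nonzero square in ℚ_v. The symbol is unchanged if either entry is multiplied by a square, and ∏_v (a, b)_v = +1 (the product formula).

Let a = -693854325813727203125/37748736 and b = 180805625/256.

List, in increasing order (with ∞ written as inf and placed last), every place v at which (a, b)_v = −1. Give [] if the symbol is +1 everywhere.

[7, 11]

(a, b) ≡ (-221, 1001) mod (ℚ^×)²; places V = {2, 3, 5, 7, 11, 13, 17, ∞}.
(a,b)_17: α=5, u≡4; β=2, v≡8 (mod 17); (4|17)=+1, (8|17)=+1; sign (−1)^0·+1^2·+1^5 = +1.
(a,b)_5: α=6, u≡4; β=4, v≡4 (mod 5); (4|5)=+1, (4|5)=+1; sign (−1)^0·+1^4·+1^6 = +1.
(a,b)_13: α=3, u≡1; β=1, v≡4 (mod 13); (1|13)=+1, (4|13)=+1; sign (−1)^0·+1^1·+1^3 = +1.
(a,b)_7: α=6, u≡6; β=1, v≡3 (mod 7); (6|7)=-1, (3|7)=-1; sign (−1)^0·-1^1·-1^6 = -1.
(a,b)_3: α=-2, u≡1; β=0, v≡2 (mod 3); (1|3)=+1, (2|3)=-1; sign (−1)^0·+1^0·-1^-2 = +1.
(a,b)_2: α=-22, β=-8; u≡3, v≡1 (mod 8); ε(u)ε(v)=1·0, αω(v)=-22·0, βω(u)=-8·1; sum ≡ 0  ⇒  +1.
(a,b)_11: α=2, u≡2; β=1, v≡5 (mod 11); (2|11)=-1, (5|11)=+1; sign (−1)^0·-1^1·+1^2 = -1.
(a,b)_∞: sgn(-221)=−, sgn(1001)=+, so +1.
|Ram(-221, 1001)| = 2, even; anisotropic at {7, 11}.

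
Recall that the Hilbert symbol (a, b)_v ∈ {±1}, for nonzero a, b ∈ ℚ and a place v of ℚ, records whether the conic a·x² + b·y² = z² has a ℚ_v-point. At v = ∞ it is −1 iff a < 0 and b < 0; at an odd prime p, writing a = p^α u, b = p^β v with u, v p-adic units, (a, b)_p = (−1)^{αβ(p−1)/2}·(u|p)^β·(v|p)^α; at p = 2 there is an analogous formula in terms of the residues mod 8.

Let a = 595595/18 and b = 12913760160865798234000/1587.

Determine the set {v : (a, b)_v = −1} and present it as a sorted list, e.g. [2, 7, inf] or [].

[5, 7, 11, 13]

(a, b) ≡ (24310, 1155) mod (ℚ^×)²; places V = {2, 3, 5, 7, 11, 13, 17, 23, ∞}.
(a,b)_13: α=1, u≡11; β=4, v≡5 (mod 13); (11|13)=-1, (5|13)=-1; sign (−1)^0·-1^4·-1^1 = -1.
(a,b)_7: α=2, u≡6; β=5, v≡1 (mod 7); (6|7)=-1, (1|7)=+1; sign (−1)^0·-1^5·+1^2 = -1.
(a,b)_2: α=-1, β=4; u≡3, v≡3 (mod 8); ε(u)ε(v)=1·1, αω(v)=-1·1, βω(u)=4·1; sum ≡ 0  ⇒  +1.
(a,b)_5: α=1, u≡3; β=3, v≡1 (mod 5); (3|5)=-1, (1|5)=+1; sign (−1)^0·-1^3·+1^1 = -1.
(a,b)_∞: sgn(24310)=+, sgn(1155)=+, so +1.
(a,b)_3: α=-2, u≡1; β=-1, v≡1 (mod 3); (1|3)=+1, (1|3)=+1; sign (−1)^0·+1^-1·+1^-2 = +1.
(a,b)_11: α=1, u≡2; β=5, v≡8 (mod 11); (2|11)=-1, (8|11)=-1; sign (−1)^1·-1^5·-1^1 = -1.
(a,b)_17: α=1, u≡15; β=4, v≡9 (mod 17); (15|17)=+1, (9|17)=+1; sign (−1)^0·+1^4·+1^1 = +1.
(a,b)_23: α=0, u≡21; β=-2, v≡14 (mod 23); (21|23)=-1, (14|23)=-1; sign (−1)^0·-1^-2·-1^0 = +1.
Ram(24310, 1155) = {5, 7, 11, 13}; no ℚ_5-point on the conic.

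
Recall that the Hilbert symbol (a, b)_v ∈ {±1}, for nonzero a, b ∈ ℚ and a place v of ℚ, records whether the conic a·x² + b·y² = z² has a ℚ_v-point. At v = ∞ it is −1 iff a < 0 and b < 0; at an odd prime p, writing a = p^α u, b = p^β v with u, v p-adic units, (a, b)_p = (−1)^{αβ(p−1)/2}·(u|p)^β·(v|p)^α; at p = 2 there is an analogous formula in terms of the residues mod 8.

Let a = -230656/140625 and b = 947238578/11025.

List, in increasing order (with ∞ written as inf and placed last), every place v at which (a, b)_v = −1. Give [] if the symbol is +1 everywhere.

Mod squares: a ≡ -901, b ≡ 46322. Check v ∈ {∞, 2, 3, 5, 7, 11, 13, 17, 19, 23, 53}.
v=23: a=23^0·(≡19), b=23^1·(≡9) mod 23; (19|23)=-1, (9|23)=+1; (−1)^{0·1·11}·(-1)^1·(+1)^0 = -1.
v=∞: -901 < 0 and 46322 > 0  ⇒  (a,b)_∞ = +1.
v=2: v_2(a)=8, v_2(b)=1; units ≡ 3, 1 (mod 8); ε·ε+αω+βω = 1·0+8·0+1·1 ≡ 1  ⇒  (a,b)_2 = -1.
v=13: a=13^0·(≡4), b=13^2·(≡12) mod 13; (4|13)=+1, (12|13)=+1; (−1)^{0·2·6}·(+1)^2·(+1)^0 = +1.
v=7: a=7^0·(≡4), b=7^-2·(≡6) mod 7; (4|7)=+1, (6|7)=-1; (−1)^{0·-2·3}·(+1)^-2·(-1)^0 = +1.
v=19: a=19^0·(≡7), b=19^1·(≡6) mod 19; (7|19)=+1, (6|19)=+1; (−1)^{0·1·9}·(+1)^1·(+1)^0 = +1.
v=5: a=5^-6·(≡1), b=5^-2·(≡3) mod 5; (1|5)=+1, (3|5)=-1; (−1)^{-6·-2·2}·(+1)^-2·(-1)^-6 = +1.
v=3: a=3^-2·(≡2), b=3^-2·(≡2) mod 3; (2|3)=-1, (2|3)=-1; (−1)^{-2·-2·1}·(-1)^-2·(-1)^-2 = +1.
v=17: a=17^1·(≡15), b=17^0·(≡12) mod 17; (15|17)=+1, (12|17)=-1; (−1)^{1·0·8}·(+1)^0·(-1)^1 = -1.
v=11: a=11^0·(≡3), b=11^2·(≡5) mod 11; (3|11)=+1, (5|11)=+1; (−1)^{0·2·5}·(+1)^2·(+1)^0 = +1.
v=53: a=53^1·(≡46), b=53^1·(≡31) mod 53; (46|53)=+1, (31|53)=-1; (−1)^{1·1·26}·(+1)^1·(-1)^1 = -1.
(-901, 46322 / ℚ) ramifies at {2, 17, 23, 53}: a division algebra.

[2, 17, 23, 53]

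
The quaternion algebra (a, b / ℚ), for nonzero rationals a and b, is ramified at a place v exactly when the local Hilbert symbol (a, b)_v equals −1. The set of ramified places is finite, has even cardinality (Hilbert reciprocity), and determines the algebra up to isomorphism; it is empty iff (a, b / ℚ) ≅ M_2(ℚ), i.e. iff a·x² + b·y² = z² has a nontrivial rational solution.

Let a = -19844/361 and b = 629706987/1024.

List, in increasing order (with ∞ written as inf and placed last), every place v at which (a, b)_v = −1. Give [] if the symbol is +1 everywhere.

[2, 13]

(a, b) ≡ (-41, 1427907) mod (ℚ^×)²; places V = {2, 3, 7, 11, 13, 19, 41, 47, ∞}.
(a,b)_2: α=2, β=-10; u≡7, v≡3 (mod 8); ε(u)ε(v)=1·1, αω(v)=2·1, βω(u)=-10·0; sum ≡ 1  ⇒  -1.
(a,b)_7: α=0, u≡2; β=2, v≡5 (mod 7); (2|7)=+1, (5|7)=-1; sign (−1)^0·+1^2·-1^0 = +1.
(a,b)_13: α=0, u≡2; β=1, v≡5 (mod 13); (2|13)=-1, (5|13)=-1; sign (−1)^0·-1^1·-1^0 = -1.
(a,b)_41: α=1, u≡40; β=1, v≡16 (mod 41); (40|41)=+1, (16|41)=+1; sign (−1)^0·+1^1·+1^1 = +1.
(a,b)_∞: sgn(-41)=−, sgn(1427907)=+, so +1.
(a,b)_47: α=0, u≡32; β=1, v≡41 (mod 47); (32|47)=+1, (41|47)=-1; sign (−1)^0·+1^1·-1^0 = +1.
(a,b)_11: α=2, u≡5; β=0, v≡8 (mod 11); (5|11)=+1, (8|11)=-1; sign (−1)^0·+1^0·-1^2 = +1.
(a,b)_3: α=0, u≡1; β=3, v≡1 (mod 3); (1|3)=+1, (1|3)=+1; sign (−1)^0·+1^3·+1^0 = +1.
(a,b)_19: α=-2, u≡11; β=1, v≡3 (mod 19); (11|19)=+1, (3|19)=-1; sign (−1)^0·+1^1·-1^-2 = +1.
|Ram(-41, 1427907)| = 2, even; anisotropic at {2, 13}.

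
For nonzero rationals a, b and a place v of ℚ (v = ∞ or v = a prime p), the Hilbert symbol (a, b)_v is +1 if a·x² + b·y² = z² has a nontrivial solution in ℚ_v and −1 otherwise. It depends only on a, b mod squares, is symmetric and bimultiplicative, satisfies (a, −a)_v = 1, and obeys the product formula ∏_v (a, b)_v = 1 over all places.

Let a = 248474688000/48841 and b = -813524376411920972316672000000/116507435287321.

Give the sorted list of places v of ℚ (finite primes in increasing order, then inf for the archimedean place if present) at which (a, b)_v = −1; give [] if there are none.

[3, 5]

(a, b) ≡ (330, -7) mod (ℚ^×)²; places V = {2, 3, 5, 7, 11, 13, 17, ∞}.
(a,b)_7: α=6, u≡1; β=19, v≡6 (mod 7); (1|7)=+1, (6|7)=-1; sign (−1)^0·+1^19·-1^6 = +1.
(a,b)_17: α=-2, u≡6; β=-6, v≡10 (mod 17); (6|17)=-1, (10|17)=-1; sign (−1)^0·-1^-6·-1^-2 = +1.
(a,b)_11: α=1, u≡2; β=2, v≡1 (mod 11); (2|11)=-1, (1|11)=+1; sign (−1)^0·-1^2·+1^1 = +1.
(a,b)_∞: sgn(330)=+, sgn(-7)=−, so +1.
(a,b)_3: α=1, u≡2; β=2, v≡2 (mod 3); (2|3)=-1, (2|3)=-1; sign (−1)^0·-1^2·-1^1 = -1.
(a,b)_2: α=9, β=22; u≡5, v≡1 (mod 8); ε(u)ε(v)=0·0, αω(v)=9·0, βω(u)=22·1; sum ≡ 0  ⇒  +1.
(a,b)_5: α=3, u≡4; β=6, v≡2 (mod 5); (4|5)=+1, (2|5)=-1; sign (−1)^0·+1^6·-1^3 = -1.
(a,b)_13: α=-2, u≡2; β=-6, v≡2 (mod 13); (2|13)=-1, (2|13)=-1; sign (−1)^0·-1^-6·-1^-2 = +1.
(330, -7 / ℚ) ramifies at {3, 5}: a division algebra.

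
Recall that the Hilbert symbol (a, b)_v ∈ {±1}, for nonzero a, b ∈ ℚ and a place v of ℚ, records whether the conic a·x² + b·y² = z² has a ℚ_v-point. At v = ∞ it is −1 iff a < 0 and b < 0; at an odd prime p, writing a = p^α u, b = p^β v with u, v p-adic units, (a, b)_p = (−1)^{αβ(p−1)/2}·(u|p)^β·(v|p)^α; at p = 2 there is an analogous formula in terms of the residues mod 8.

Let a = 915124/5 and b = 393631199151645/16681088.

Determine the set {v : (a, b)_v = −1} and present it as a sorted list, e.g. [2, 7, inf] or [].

[3, 5, 23, 29]

(a, b) ≡ (23345, 1946490) mod (ℚ^×)²; places V = {2, 3, 5, 7, 13, 17, 19, 23, 29, 31, ∞}.
(a,b)_3: α=0, u≡2; β=1, v≡2 (mod 3); (2|3)=-1, (2|3)=-1; sign (−1)^0·-1^1·-1^0 = -1.
(a,b)_5: α=-1, u≡4; β=1, v≡3 (mod 5); (4|5)=+1, (3|5)=-1; sign (−1)^0·+1^1·-1^-1 = -1.
(a,b)_29: α=1, u≡24; β=0, v≡3 (mod 29); (24|29)=+1, (3|29)=-1; sign (−1)^0·+1^0·-1^1 = -1.
(a,b)_7: α=3, u≡3; β=3, v≡4 (mod 7); (3|7)=-1, (4|7)=+1; sign (−1)^1·-1^3·+1^3 = +1.
(a,b)_∞: sgn(23345)=+, sgn(1946490)=+, so +1.
(a,b)_31: α=0, u≡7; β=1, v≡22 (mod 31); (7|31)=+1, (22|31)=-1; sign (−1)^0·+1^1·-1^0 = +1.
(a,b)_13: α=0, u≡3; β=5, v≡12 (mod 13); (3|13)=+1, (12|13)=+1; sign (−1)^0·+1^5·+1^0 = +1.
(a,b)_17: α=0, u≡13; β=2, v≡14 (mod 17); (13|17)=+1, (14|17)=-1; sign (−1)^0·+1^2·-1^0 = +1.
(a,b)_19: α=0, u≡13; β=-4, v≡11 (mod 19); (13|19)=-1, (11|19)=+1; sign (−1)^0·-1^-4·+1^0 = +1.
(a,b)_23: α=1, u≡18; β=1, v≡2 (mod 23); (18|23)=+1, (2|23)=+1; sign (−1)^1·+1^1·+1^1 = -1.
(a,b)_2: α=2, β=-7; u≡1, v≡5 (mod 8); ε(u)ε(v)=0·0, αω(v)=2·1, βω(u)=-7·0; sum ≡ 0  ⇒  +1.
Ram(23345, 1946490) = {3, 5, 23, 29}; no ℚ_3-point on the conic.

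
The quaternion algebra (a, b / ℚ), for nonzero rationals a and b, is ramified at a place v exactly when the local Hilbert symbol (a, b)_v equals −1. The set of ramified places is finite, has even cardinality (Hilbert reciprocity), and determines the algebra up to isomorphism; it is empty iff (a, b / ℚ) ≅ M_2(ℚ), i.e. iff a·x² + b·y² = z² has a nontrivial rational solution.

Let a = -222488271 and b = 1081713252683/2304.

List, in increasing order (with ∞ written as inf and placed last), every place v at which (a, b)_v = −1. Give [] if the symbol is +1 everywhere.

(a, b) ≡ (-31, 27683) mod (ℚ^×)²; places V = {2, 3, 7, 19, 31, 47, ∞}.
(a,b)_2: α=0, β=-8; u≡1, v≡3 (mod 8); ε(u)ε(v)=0·1, αω(v)=0·1, βω(u)=-8·0; sum ≡ 0  ⇒  +1.
(a,b)_19: α=2, u≡11; β=3, v≡10 (mod 19); (11|19)=+1, (10|19)=-1; sign (−1)^0·+1^3·-1^2 = +1.
(a,b)_47: α=2, u≡2; β=3, v≡2 (mod 47); (2|47)=+1, (2|47)=+1; sign (−1)^0·+1^3·+1^2 = +1.
(a,b)_∞: sgn(-31)=−, sgn(27683)=+, so +1.
(a,b)_31: α=1, u≡17; β=1, v≡8 (mod 31); (17|31)=-1, (8|31)=+1; sign (−1)^1·-1^1·+1^1 = +1.
(a,b)_3: α=2, u≡2; β=-2, v≡2 (mod 3); (2|3)=-1, (2|3)=-1; sign (−1)^0·-1^-2·-1^2 = +1.
(a,b)_7: α=0, u≡2; β=2, v≡3 (mod 7); (2|7)=+1, (3|7)=-1; sign (−1)^0·+1^2·-1^0 = +1.
Ram(a, b) = ∅: the form -31·x² + 27683·y² − z² is isotropic over every ℚ_v, so by Hasse–Minkowski it is isotropic over ℚ.

[]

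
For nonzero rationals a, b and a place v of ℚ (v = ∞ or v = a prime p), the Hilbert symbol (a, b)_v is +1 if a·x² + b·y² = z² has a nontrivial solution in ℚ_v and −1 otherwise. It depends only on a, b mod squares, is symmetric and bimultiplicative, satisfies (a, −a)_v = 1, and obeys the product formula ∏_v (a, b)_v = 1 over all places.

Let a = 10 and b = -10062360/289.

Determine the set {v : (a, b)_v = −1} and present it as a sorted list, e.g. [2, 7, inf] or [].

(a, b) ≡ (10, -2310) mod (ℚ^×)²; places V = {2, 3, 5, 7, 11, 17, ∞}.
(a,b)_2: α=1, β=3; u≡5, v≡5 (mod 8); ε(u)ε(v)=0·0, αω(v)=1·1, βω(u)=3·1; sum ≡ 0  ⇒  +1.
(a,b)_∞: sgn(10)=+, sgn(-2310)=−, so +1.
(a,b)_17: α=0, u≡10; β=-2, v≡8 (mod 17); (10|17)=-1, (8|17)=+1; sign (−1)^0·-1^-2·+1^0 = +1.
(a,b)_11: α=0, u≡10; β=3, v≡10 (mod 11); (10|11)=-1, (10|11)=-1; sign (−1)^0·-1^3·-1^0 = -1.
(a,b)_7: α=0, u≡3; β=1, v≡6 (mod 7); (3|7)=-1, (6|7)=-1; sign (−1)^0·-1^1·-1^0 = -1.
(a,b)_5: α=1, u≡2; β=1, v≡2 (mod 5); (2|5)=-1, (2|5)=-1; sign (−1)^0·-1^1·-1^1 = +1.
(a,b)_3: α=0, u≡1; β=3, v≡1 (mod 3); (1|3)=+1, (1|3)=+1; sign (−1)^0·+1^3·+1^0 = +1.
Ram(10, -2310) = {7, 11}; no ℚ_7-point on the conic.

[7, 11]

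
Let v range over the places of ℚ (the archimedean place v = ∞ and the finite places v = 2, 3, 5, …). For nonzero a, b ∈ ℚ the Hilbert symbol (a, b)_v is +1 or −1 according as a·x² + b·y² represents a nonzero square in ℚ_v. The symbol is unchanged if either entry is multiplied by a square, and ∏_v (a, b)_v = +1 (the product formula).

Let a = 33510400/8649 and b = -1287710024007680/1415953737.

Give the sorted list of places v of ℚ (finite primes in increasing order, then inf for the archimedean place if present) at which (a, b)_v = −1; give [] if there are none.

[2, 11, 17, 41]

Mod squares: a ≡ 1309, b ≡ -20930910. Check v ∈ {∞, 2, 3, 5, 7, 11, 13, 17, 23, 31, 41}.
v=7: a=7^1·(≡3), b=7^5·(≡1) mod 7; (3|7)=-1, (1|7)=+1; (−1)^{1·5·3}·(-1)^5·(+1)^1 = +1.
v=3: a=3^-2·(≡1), b=3^-3·(≡1) mod 3; (1|3)=+1, (1|3)=+1; (−1)^{-2·-3·1}·(+1)^-3·(+1)^-2 = +1.
v=5: a=5^2·(≡4), b=5^1·(≡2) mod 5; (4|5)=+1, (2|5)=-1; (−1)^{2·1·2}·(+1)^1·(-1)^2 = +1.
v=∞: 1309 > 0 and -20930910 < 0  ⇒  (a,b)_∞ = +1.
v=11: a=11^1·(≡9), b=11^-3·(≡4) mod 11; (9|11)=+1, (4|11)=+1; (−1)^{1·-3·5}·(+1)^-3·(+1)^1 = -1.
v=41: a=41^0·(≡24), b=41^-1·(≡14) mod 41; (24|41)=-1, (14|41)=-1; (−1)^{0·-1·20}·(-1)^-1·(-1)^0 = -1.
v=17: a=17^1·(≡13), b=17^1·(≡6) mod 17; (13|17)=+1, (6|17)=-1; (−1)^{1·1·8}·(+1)^1·(-1)^1 = -1.
v=2: v_2(a)=10, v_2(b)=17; units ≡ 5, 1 (mod 8); ε·ε+αω+βω = 0·0+10·0+17·1 ≡ 1  ⇒  (a,b)_2 = -1.
v=23: a=23^0·(≡21), b=23^2·(≡7) mod 23; (21|23)=-1, (7|23)=-1; (−1)^{0·2·11}·(-1)^2·(-1)^0 = +1.
v=13: a=13^0·(≡10), b=13^1·(≡5) mod 13; (10|13)=+1, (5|13)=-1; (−1)^{0·1·6}·(+1)^1·(-1)^0 = +1.
v=31: a=31^-2·(≡16), b=31^-2·(≡21) mod 31; (16|31)=+1, (21|31)=-1; (−1)^{-2·-2·15}·(+1)^-2·(-1)^-2 = +1.
|Ram(1309, -20930910)| = 4, even; anisotropic at {2, 11, 17, 41}.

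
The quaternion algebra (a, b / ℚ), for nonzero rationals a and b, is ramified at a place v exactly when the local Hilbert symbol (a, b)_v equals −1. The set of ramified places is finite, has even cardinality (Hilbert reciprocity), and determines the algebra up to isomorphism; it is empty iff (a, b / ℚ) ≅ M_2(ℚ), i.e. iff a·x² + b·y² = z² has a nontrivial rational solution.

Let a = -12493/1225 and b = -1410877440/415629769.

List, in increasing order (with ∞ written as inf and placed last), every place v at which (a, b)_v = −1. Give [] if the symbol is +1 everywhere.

[3, 5, 13, inf]

(a, b) ≡ (-13, -210) mod (ℚ^×)²; places V = {2, 3, 5, 7, 13, 19, 29, 31, 37, ∞}.
(a,b)_31: α=2, u≡5; β=0, v≡5 (mod 31); (5|31)=+1, (5|31)=+1; sign (−1)^0·+1^0·+1^2 = +1.
(a,b)_∞: sgn(-13)=−, sgn(-210)=−, so -1.
(a,b)_29: α=0, u≡5; β=-2, v≡20 (mod 29); (5|29)=+1, (20|29)=+1; sign (−1)^0·+1^-2·+1^0 = +1.
(a,b)_13: α=1, u≡9; β=0, v≡6 (mod 13); (9|13)=+1, (6|13)=-1; sign (−1)^0·+1^0·-1^1 = -1.
(a,b)_7: α=-2, u≡4; β=1, v≡3 (mod 7); (4|7)=+1, (3|7)=-1; sign (−1)^0·+1^1·-1^-2 = +1.
(a,b)_19: α=0, u≡1; β=-2, v≡10 (mod 19); (1|19)=+1, (10|19)=-1; sign (−1)^0·+1^-2·-1^0 = +1.
(a,b)_2: α=0, β=11; u≡3, v≡7 (mod 8); ε(u)ε(v)=1·1, αω(v)=0·0, βω(u)=11·1; sum ≡ 0  ⇒  +1.
(a,b)_3: α=0, u≡2; β=9, v≡2 (mod 3); (2|3)=-1, (2|3)=-1; sign (−1)^0·-1^9·-1^0 = -1.
(a,b)_5: α=-2, u≡3; β=1, v≡3 (mod 5); (3|5)=-1, (3|5)=-1; sign (−1)^0·-1^1·-1^-2 = -1.
(a,b)_37: α=0, u≡31; β=-2, v≡3 (mod 37); (31|37)=-1, (3|37)=+1; sign (−1)^0·-1^-2·+1^0 = +1.
(-13, -210 / ℚ) ramifies at {3, 5, 13, ∞}: a division algebra.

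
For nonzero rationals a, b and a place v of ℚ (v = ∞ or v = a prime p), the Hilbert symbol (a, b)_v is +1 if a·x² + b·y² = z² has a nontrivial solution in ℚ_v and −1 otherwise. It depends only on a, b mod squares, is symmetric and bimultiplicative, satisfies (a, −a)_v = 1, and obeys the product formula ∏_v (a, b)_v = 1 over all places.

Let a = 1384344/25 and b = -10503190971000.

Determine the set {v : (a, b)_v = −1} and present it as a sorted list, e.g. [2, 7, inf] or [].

[2, 3, 7, 13, 23, 29]

Mod squares: a ≡ 38454, b ≡ -82110. Check v ∈ {∞, 2, 3, 5, 7, 13, 17, 23, 29}.
v=∞: 38454 > 0 and -82110 < 0  ⇒  (a,b)_∞ = +1.
v=13: a=13^1·(≡8), b=13^2·(≡11) mod 13; (8|13)=-1, (11|13)=-1; (−1)^{1·2·6}·(-1)^2·(-1)^1 = -1.
v=23: a=23^0·(≡10), b=23^1·(≡4) mod 23; (10|23)=-1, (4|23)=+1; (−1)^{0·1·11}·(-1)^1·(+1)^0 = -1.
v=5: a=5^-2·(≡4), b=5^3·(≡2) mod 5; (4|5)=+1, (2|5)=-1; (−1)^{-2·3·2}·(+1)^3·(-1)^-2 = +1.
v=7: a=7^0·(≡6), b=7^1·(≡1) mod 7; (6|7)=-1, (1|7)=+1; (−1)^{0·1·3}·(-1)^1·(+1)^0 = -1.
v=17: a=17^1·(≡13), b=17^1·(≡1) mod 17; (13|17)=+1, (1|17)=+1; (−1)^{1·1·8}·(+1)^1·(+1)^1 = +1.
v=29: a=29^1·(≡14), b=29^2·(≡26) mod 29; (14|29)=-1, (26|29)=-1; (−1)^{1·2·14}·(-1)^2·(-1)^1 = -1.
v=2: v_2(a)=3, v_2(b)=3; units ≡ 3, 1 (mod 8); ε·ε+αω+βω = 1·0+3·0+3·1 ≡ 1  ⇒  (a,b)_2 = -1.
v=3: a=3^3·(≡2), b=3^3·(≡2) mod 3; (2|3)=-1, (2|3)=-1; (−1)^{3·3·1}·(-1)^3·(-1)^3 = -1.
|Ram(38454, -82110)| = 6, even; anisotropic at {2, 3, 7, 13, 23, 29}.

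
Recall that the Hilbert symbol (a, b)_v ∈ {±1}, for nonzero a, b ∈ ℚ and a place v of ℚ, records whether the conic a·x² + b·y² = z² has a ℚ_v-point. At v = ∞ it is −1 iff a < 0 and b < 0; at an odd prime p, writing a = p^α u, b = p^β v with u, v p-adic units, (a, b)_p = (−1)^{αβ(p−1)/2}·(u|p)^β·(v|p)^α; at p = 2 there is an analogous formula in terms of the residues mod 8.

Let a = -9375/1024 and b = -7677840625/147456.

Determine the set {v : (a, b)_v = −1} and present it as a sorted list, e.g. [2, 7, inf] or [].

[3, 5, 7, 13, 29, inf]

(a, b) ≡ (-15, -250705) mod (ℚ^×)²; places V = {2, 3, 5, 7, 13, 19, 29, ∞}.
(a,b)_13: α=0, u≡5; β=1, v≡7 (mod 13); (5|13)=-1, (7|13)=-1; sign (−1)^0·-1^1·-1^0 = -1.
(a,b)_3: α=1, u≡1; β=-2, v≡2 (mod 3); (1|3)=+1, (2|3)=-1; sign (−1)^0·+1^-2·-1^1 = -1.
(a,b)_7: α=0, u≡6; β=3, v≡1 (mod 7); (6|7)=-1, (1|7)=+1; sign (−1)^0·-1^3·+1^0 = -1.
(a,b)_2: α=-10, β=-14; u≡1, v≡7 (mod 8); ε(u)ε(v)=0·1, αω(v)=-10·0, βω(u)=-14·0; sum ≡ 0  ⇒  +1.
(a,b)_29: α=0, u≡12; β=1, v≡10 (mod 29); (12|29)=-1, (10|29)=-1; sign (−1)^0·-1^1·-1^0 = -1.
(a,b)_5: α=5, u≡3; β=5, v≡1 (mod 5); (3|5)=-1, (1|5)=+1; sign (−1)^0·-1^5·+1^5 = -1.
(a,b)_∞: sgn(-15)=−, sgn(-250705)=−, so -1.
(a,b)_19: α=0, u≡4; β=1, v≡10 (mod 19); (4|19)=+1, (10|19)=-1; sign (−1)^0·+1^1·-1^0 = +1.
(-15, -250705 / ℚ) ramifies at {3, 5, 7, 13, 29, ∞}: a division algebra.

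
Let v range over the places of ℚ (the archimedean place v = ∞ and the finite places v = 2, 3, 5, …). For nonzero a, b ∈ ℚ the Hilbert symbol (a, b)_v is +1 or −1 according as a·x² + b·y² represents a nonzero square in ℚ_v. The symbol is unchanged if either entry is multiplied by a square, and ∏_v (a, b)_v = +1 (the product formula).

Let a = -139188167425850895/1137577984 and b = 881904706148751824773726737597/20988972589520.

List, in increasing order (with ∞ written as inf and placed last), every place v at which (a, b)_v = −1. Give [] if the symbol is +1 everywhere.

Mod squares: a ≡ -95, b ≡ 4465. Check v ∈ {∞, 2, 3, 5, 11, 13, 17, 19, 23, 29, 31, 37, 41, 47}.
v=47: a=47^2·(≡35), b=47^5·(≡8) mod 47; (35|47)=-1, (8|47)=+1; (−1)^{2·5·23}·(-1)^5·(+1)^2 = -1.
v=∞: -95 < 0 and 4465 > 0  ⇒  (a,b)_∞ = +1.
v=41: a=41^0·(≡27), b=41^-2·(≡23) mod 41; (27|41)=-1, (23|41)=+1; (−1)^{0·-2·20}·(-1)^-2·(+1)^0 = +1.
v=17: a=17^-2·(≡10), b=17^2·(≡3) mod 17; (10|17)=-1, (3|17)=-1; (−1)^{-2·2·8}·(-1)^2·(-1)^-2 = +1.
v=37: a=37^2·(≡26), b=37^0·(≡3) mod 37; (26|37)=+1, (3|37)=+1; (−1)^{2·0·18}·(+1)^0·(+1)^2 = +1.
v=19: a=19^1·(≡3), b=19^3·(≡7) mod 19; (3|19)=-1, (7|19)=+1; (−1)^{1·3·9}·(-1)^3·(+1)^1 = +1.
v=23: a=23^2·(≡15), b=23^4·(≡6) mod 23; (15|23)=-1, (6|23)=+1; (−1)^{2·4·11}·(-1)^4·(+1)^2 = +1.
v=13: a=13^0·(≡9), b=13^-2·(≡5) mod 13; (9|13)=+1, (5|13)=-1; (−1)^{0·-2·6}·(+1)^-2·(-1)^0 = +1.
v=29: a=29^2·(≡3), b=29^4·(≡22) mod 29; (3|29)=-1, (22|29)=+1; (−1)^{2·4·14}·(-1)^4·(+1)^2 = +1.
v=31: a=31^-2·(≡29), b=31^-4·(≡2) mod 31; (29|31)=-1, (2|31)=+1; (−1)^{-2·-4·15}·(-1)^-4·(+1)^-2 = +1.
v=3: a=3^2·(≡1), b=3^4·(≡1) mod 3; (1|3)=+1, (1|3)=+1; (−1)^{2·4·1}·(+1)^4·(+1)^2 = +1.
v=2: v_2(a)=-12, v_2(b)=-4; units ≡ 1, 1 (mod 8); ε·ε+αω+βω = 0·0+-12·0+-4·0 ≡ 0  ⇒  (a,b)_2 = +1.
v=5: a=5^1·(≡4), b=5^-1·(≡3) mod 5; (4|5)=+1, (3|5)=-1; (−1)^{1·-1·2}·(+1)^-1·(-1)^1 = -1.
v=11: a=11^2·(≡1), b=11^2·(≡7) mod 11; (1|11)=+1, (7|11)=-1; (−1)^{2·2·5}·(+1)^2·(-1)^2 = +1.
|Ram(-95, 4465)| = 2, even; anisotropic at {5, 47}.

[5, 47]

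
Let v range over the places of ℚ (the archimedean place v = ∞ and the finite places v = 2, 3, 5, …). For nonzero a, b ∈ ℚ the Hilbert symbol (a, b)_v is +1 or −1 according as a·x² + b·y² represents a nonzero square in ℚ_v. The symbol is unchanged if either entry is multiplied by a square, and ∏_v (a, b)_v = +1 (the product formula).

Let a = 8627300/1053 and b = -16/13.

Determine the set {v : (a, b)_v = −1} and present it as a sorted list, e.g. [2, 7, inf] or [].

Mod squares: a ≡ 9269, b ≡ -13. Check v ∈ {∞, 2, 3, 5, 11, 13, 23, 31}.
v=11: a=11^2·(≡8), b=11^0·(≡3) mod 11; (8|11)=-1, (3|11)=+1; (−1)^{2·0·5}·(-1)^0·(+1)^2 = +1.
v=∞: 9269 > 0 and -13 < 0  ⇒  (a,b)_∞ = +1.
v=5: a=5^2·(≡4), b=5^0·(≡3) mod 5; (4|5)=+1, (3|5)=-1; (−1)^{2·0·2}·(+1)^0·(-1)^2 = +1.
v=13: a=13^-1·(≡2), b=13^-1·(≡10) mod 13; (2|13)=-1, (10|13)=+1; (−1)^{-1·-1·6}·(-1)^-1·(+1)^-1 = -1.
v=3: a=3^-4·(≡2), b=3^0·(≡2) mod 3; (2|3)=-1, (2|3)=-1; (−1)^{-4·0·1}·(-1)^0·(-1)^-4 = +1.
v=2: v_2(a)=2, v_2(b)=4; units ≡ 5, 3 (mod 8); ε·ε+αω+βω = 0·1+2·1+4·1 ≡ 0  ⇒  (a,b)_2 = +1.
v=23: a=23^1·(≡6), b=23^0·(≡20) mod 23; (6|23)=+1, (20|23)=-1; (−1)^{1·0·11}·(+1)^0·(-1)^1 = -1.
v=31: a=31^1·(≡18), b=31^0·(≡25) mod 31; (18|31)=+1, (25|31)=+1; (−1)^{1·0·15}·(+1)^0·(+1)^1 = +1.
|Ram(9269, -13)| = 2, even; anisotropic at {13, 23}.

[13, 23]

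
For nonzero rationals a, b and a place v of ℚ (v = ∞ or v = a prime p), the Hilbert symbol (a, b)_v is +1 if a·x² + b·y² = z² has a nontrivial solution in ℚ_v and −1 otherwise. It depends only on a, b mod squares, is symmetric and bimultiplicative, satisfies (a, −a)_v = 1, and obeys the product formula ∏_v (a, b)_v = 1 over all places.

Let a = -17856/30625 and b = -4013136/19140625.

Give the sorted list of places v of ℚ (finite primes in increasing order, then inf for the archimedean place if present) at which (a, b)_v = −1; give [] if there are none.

[29, inf]

(a, b) ≡ (-31, -29) mod (ℚ^×)²; places V = {2, 3, 5, 7, 29, 31, ∞}.
(a,b)_5: α=-4, u≡1; β=-8, v≡1 (mod 5); (1|5)=+1, (1|5)=+1; sign (−1)^0·+1^-8·+1^-4 = +1.
(a,b)_7: α=-2, u≡4; β=-2, v≡5 (mod 7); (4|7)=+1, (5|7)=-1; sign (−1)^0·+1^-2·-1^-2 = +1.
(a,b)_2: α=6, β=4; u≡1, v≡3 (mod 8); ε(u)ε(v)=0·1, αω(v)=6·1, βω(u)=4·0; sum ≡ 0  ⇒  +1.
(a,b)_29: α=0, u≡8; β=1, v≡22 (mod 29); (8|29)=-1, (22|29)=+1; sign (−1)^0·-1^1·+1^0 = -1.
(a,b)_3: α=2, u≡2; β=2, v≡1 (mod 3); (2|3)=-1, (1|3)=+1; sign (−1)^0·-1^2·+1^2 = +1.
(a,b)_31: α=1, u≡6; β=2, v≡18 (mod 31); (6|31)=-1, (18|31)=+1; sign (−1)^0·-1^2·+1^1 = +1.
(a,b)_∞: sgn(-31)=−, sgn(-29)=−, so -1.
(-31, -29 / ℚ) ramifies at {29, ∞}: a division algebra.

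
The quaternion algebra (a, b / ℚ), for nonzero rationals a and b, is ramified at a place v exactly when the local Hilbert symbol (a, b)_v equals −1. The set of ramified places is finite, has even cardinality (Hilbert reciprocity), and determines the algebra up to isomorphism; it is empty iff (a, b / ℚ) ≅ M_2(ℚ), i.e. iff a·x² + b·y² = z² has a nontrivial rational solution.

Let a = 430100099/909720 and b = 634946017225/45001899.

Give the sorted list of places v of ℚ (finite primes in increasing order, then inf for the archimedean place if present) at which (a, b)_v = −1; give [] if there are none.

Mod squares: a ≡ 770, b ≡ 19. Check v ∈ {∞, 2, 3, 5, 7, 11, 13, 19, 23, 37, 41}.
v=37: a=37^2·(≡4), b=37^0·(≡6) mod 37; (4|37)=+1, (6|37)=-1; (−1)^{2·0·18}·(+1)^0·(-1)^2 = +1.
v=13: a=13^4·(≡3), b=13^4·(≡6) mod 13; (3|13)=+1, (6|13)=-1; (−1)^{4·4·6}·(+1)^4·(-1)^4 = +1.
v=19: a=19^-2·(≡10), b=19^-3·(≡6) mod 19; (10|19)=-1, (6|19)=+1; (−1)^{-2·-3·9}·(-1)^-3·(+1)^-2 = -1.
v=∞: 770 > 0 and 19 > 0  ⇒  (a,b)_∞ = +1.
v=23: a=23^0·(≡7), b=23^2·(≡7) mod 23; (7|23)=-1, (7|23)=-1; (−1)^{0·2·11}·(-1)^2·(-1)^0 = +1.
v=2: v_2(a)=-3, v_2(b)=0; units ≡ 1, 3 (mod 8); ε·ε+αω+βω = 0·1+-3·1+0·0 ≡ 1  ⇒  (a,b)_2 = -1.
v=7: a=7^-1·(≡6), b=7^0·(≡6) mod 7; (6|7)=-1, (6|7)=-1; (−1)^{-1·0·3}·(-1)^0·(-1)^-1 = -1.
v=11: a=11^1·(≡4), b=11^0·(≡10) mod 11; (4|11)=+1, (10|11)=-1; (−1)^{1·0·5}·(+1)^0·(-1)^1 = -1.
v=3: a=3^-2·(≡2), b=3^-8·(≡1) mod 3; (2|3)=-1, (1|3)=+1; (−1)^{-2·-8·1}·(-1)^-8·(+1)^-2 = +1.
v=5: a=5^-1·(≡1), b=5^2·(≡1) mod 5; (1|5)=+1, (1|5)=+1; (−1)^{-1·2·2}·(+1)^2·(+1)^-1 = +1.
v=41: a=41^0·(≡25), b=41^2·(≡24) mod 41; (25|41)=+1, (24|41)=-1; (−1)^{0·2·20}·(+1)^2·(-1)^0 = +1.
Ram(770, 19) = {2, 7, 11, 19}; no ℚ_2-point on the conic.

[2, 7, 11, 19]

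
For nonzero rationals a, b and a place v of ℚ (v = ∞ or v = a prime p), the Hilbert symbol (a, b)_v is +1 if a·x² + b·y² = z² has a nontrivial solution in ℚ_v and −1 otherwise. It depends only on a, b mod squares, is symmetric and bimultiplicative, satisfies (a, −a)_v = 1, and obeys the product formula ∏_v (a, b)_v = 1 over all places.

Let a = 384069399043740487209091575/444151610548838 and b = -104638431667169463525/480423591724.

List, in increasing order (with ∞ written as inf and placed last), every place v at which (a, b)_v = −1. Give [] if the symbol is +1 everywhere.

(a, b) ≡ (198936346, -11951) mod (ℚ^×)²; places V = {2, 3, 5, 7, 11, 17, 19, 29, 37, 41, 43, ∞}.
(a,b)_17: α=1, u≡13; β=1, v≡11 (mod 17); (13|17)=+1, (11|17)=-1; sign (−1)^0·+1^1·-1^1 = -1.
(a,b)_2: α=-1, β=-2; u≡5, v≡1 (mod 8); ε(u)ε(v)=0·0, αω(v)=-1·0, βω(u)=-2·1; sum ≡ 0  ⇒  +1.
(a,b)_∞: sgn(198936346)=+, sgn(-11951)=−, so +1.
(a,b)_5: α=2, u≡1; β=2, v≡1 (mod 5); (1|5)=+1, (1|5)=+1; sign (−1)^0·+1^2·+1^2 = +1.
(a,b)_3: α=10, u≡1; β=8, v≡1 (mod 3); (1|3)=+1, (1|3)=+1; sign (−1)^0·+1^8·+1^10 = +1.
(a,b)_43: α=-8, u≡39; β=-6, v≡29 (mod 43); (39|43)=-1, (29|43)=-1; sign (−1)^0·-1^-6·-1^-8 = +1.
(a,b)_41: α=3, u≡25; β=2, v≡18 (mod 41); (25|41)=+1, (18|41)=+1; sign (−1)^0·+1^2·+1^3 = +1.
(a,b)_29: α=3, u≡21; β=2, v≡8 (mod 29); (21|29)=-1, (8|29)=-1; sign (−1)^0·-1^2·-1^3 = -1.
(a,b)_7: α=5, u≡5; β=2, v≡3 (mod 7); (5|7)=-1, (3|7)=-1; sign (−1)^0·-1^2·-1^5 = -1.
(a,b)_11: α=4, u≡1; β=4, v≡7 (mod 11); (1|11)=+1, (7|11)=-1; sign (−1)^0·+1^4·-1^4 = +1.
(a,b)_37: α=1, u≡30; β=1, v≡21 (mod 37); (30|37)=+1, (21|37)=+1; sign (−1)^0·+1^1·+1^1 = +1.
(a,b)_19: α=-1, u≡16; β=-1, v≡7 (mod 19); (16|19)=+1, (7|19)=+1; sign (−1)^1·+1^-1·+1^-1 = -1.
|Ram(198936346, -11951)| = 4, even; anisotropic at {7, 17, 19, 29}.

[7, 17, 19, 29]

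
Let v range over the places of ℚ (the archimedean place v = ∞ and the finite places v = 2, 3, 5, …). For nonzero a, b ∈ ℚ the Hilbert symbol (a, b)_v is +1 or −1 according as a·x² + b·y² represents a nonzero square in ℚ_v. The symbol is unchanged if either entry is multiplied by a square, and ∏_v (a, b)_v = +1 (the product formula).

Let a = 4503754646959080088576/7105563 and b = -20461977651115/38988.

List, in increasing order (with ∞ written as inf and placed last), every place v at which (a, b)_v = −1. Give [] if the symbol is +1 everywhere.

[2, 5]

Mod squares: a ≡ 3, b ≡ -2145. Check v ∈ {∞, 2, 3, 5, 7, 11, 13, 19, 23}.
v=7: a=7^6·(≡6), b=7^2·(≡1) mod 7; (6|7)=-1, (1|7)=+1; (−1)^{6·2·3}·(-1)^2·(+1)^6 = +1.
v=5: a=5^0·(≡2), b=5^1·(≡4) mod 5; (2|5)=-1, (4|5)=+1; (−1)^{0·1·2}·(-1)^1·(+1)^0 = -1.
v=13: a=13^6·(≡12), b=13^7·(≡10) mod 13; (12|13)=+1, (10|13)=+1; (−1)^{6·7·6}·(+1)^7·(+1)^6 = +1.
v=19: a=19^-2·(≡15), b=19^-2·(≡3) mod 19; (15|19)=-1, (3|19)=-1; (−1)^{-2·-2·9}·(-1)^-2·(-1)^-2 = +1.
v=∞: 3 > 0 and -2145 < 0  ⇒  (a,b)_∞ = +1.
v=3: a=3^-9·(≡1), b=3^-3·(≡2) mod 3; (1|3)=+1, (2|3)=-1; (−1)^{-9·-3·1}·(+1)^-3·(-1)^-9 = +1.
v=23: a=23^2·(≡13), b=23^0·(≡20) mod 23; (13|23)=+1, (20|23)=-1; (−1)^{2·0·11}·(+1)^0·(-1)^2 = +1.
v=2: v_2(a)=10, v_2(b)=-2; units ≡ 3, 7 (mod 8); ε·ε+αω+βω = 1·1+10·0+-2·1 ≡ 1  ⇒  (a,b)_2 = -1.
v=11: a=11^4·(≡1), b=11^3·(≡3) mod 11; (1|11)=+1, (3|11)=+1; (−1)^{4·3·5}·(+1)^3·(+1)^4 = +1.
|Ram(3, -2145)| = 2, even; anisotropic at {2, 5}.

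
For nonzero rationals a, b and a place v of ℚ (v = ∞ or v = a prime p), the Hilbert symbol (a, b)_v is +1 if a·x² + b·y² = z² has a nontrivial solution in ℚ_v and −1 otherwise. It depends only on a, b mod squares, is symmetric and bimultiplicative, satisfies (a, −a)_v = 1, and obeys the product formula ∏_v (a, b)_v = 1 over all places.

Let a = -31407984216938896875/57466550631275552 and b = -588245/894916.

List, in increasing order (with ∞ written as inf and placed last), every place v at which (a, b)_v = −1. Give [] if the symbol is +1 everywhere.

[2, 11, 17, inf]

Mod squares: a ≡ -54230, b ≡ -5. Check v ∈ {∞, 2, 3, 5, 7, 11, 13, 17, 29, 41, 43}.
v=43: a=43^-6·(≡16), b=43^-2·(≡23) mod 43; (16|43)=+1, (23|43)=+1; (−1)^{-6·-2·21}·(+1)^-2·(+1)^-6 = +1.
v=7: a=7^10·(≡3), b=7^6·(≡2) mod 7; (3|7)=-1, (2|7)=+1; (−1)^{10·6·3}·(-1)^6·(+1)^10 = +1.
v=29: a=29^1·(≡2), b=29^0·(≡4) mod 29; (2|29)=-1, (4|29)=+1; (−1)^{1·0·14}·(-1)^0·(+1)^1 = +1.
v=13: a=13^-2·(≡11), b=13^0·(≡2) mod 13; (11|13)=-1, (2|13)=-1; (−1)^{-2·0·6}·(-1)^0·(-1)^-2 = +1.
v=17: a=17^1·(≡7), b=17^0·(≡3) mod 17; (7|17)=-1, (3|17)=-1; (−1)^{1·0·8}·(-1)^0·(-1)^1 = -1.
v=3: a=3^8·(≡1), b=3^0·(≡1) mod 3; (1|3)=+1, (1|3)=+1; (−1)^{8·0·1}·(+1)^0·(+1)^8 = +1.
v=41: a=41^-2·(≡3), b=41^0·(≡39) mod 41; (3|41)=-1, (39|41)=+1; (−1)^{-2·0·20}·(-1)^0·(+1)^-2 = +1.
v=11: a=11^1·(≡4), b=11^-2·(≡6) mod 11; (4|11)=+1, (6|11)=-1; (−1)^{1·-2·5}·(+1)^-2·(-1)^1 = -1.
v=2: v_2(a)=-5, v_2(b)=-2; units ≡ 5, 3 (mod 8); ε·ε+αω+βω = 0·1+-5·1+-2·1 ≡ 1  ⇒  (a,b)_2 = -1.
v=∞: -54230 < 0 and -5 < 0  ⇒  (a,b)_∞ = -1.
v=5: a=5^5·(≡4), b=5^1·(≡1) mod 5; (4|5)=+1, (1|5)=+1; (−1)^{5·1·2}·(+1)^1·(+1)^5 = +1.
|Ram(-54230, -5)| = 4, even; anisotropic at {2, 11, 17, ∞}.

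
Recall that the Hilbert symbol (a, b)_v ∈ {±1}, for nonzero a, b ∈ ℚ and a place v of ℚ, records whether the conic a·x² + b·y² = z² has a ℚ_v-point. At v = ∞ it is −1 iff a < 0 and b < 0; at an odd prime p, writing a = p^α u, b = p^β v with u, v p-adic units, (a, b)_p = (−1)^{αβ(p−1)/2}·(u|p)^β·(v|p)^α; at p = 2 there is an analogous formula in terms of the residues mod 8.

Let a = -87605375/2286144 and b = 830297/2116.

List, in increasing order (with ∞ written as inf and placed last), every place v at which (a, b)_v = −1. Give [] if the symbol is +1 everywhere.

[5, 11, 17, 29]

Mod squares: a ≡ -20735, b ≡ 17. Check v ∈ {∞, 2, 3, 5, 7, 11, 13, 17, 23, 29}.
v=7: a=7^-2·(≡3), b=7^0·(≡3) mod 7; (3|7)=-1, (3|7)=-1; (−1)^{-2·0·3}·(-1)^0·(-1)^-2 = +1.
v=2: v_2(a)=-6, v_2(b)=-2; units ≡ 1, 1 (mod 8); ε·ε+αω+βω = 0·0+-6·0+-2·0 ≡ 0  ⇒  (a,b)_2 = +1.
v=23: a=23^0·(≡10), b=23^-2·(≡5) mod 23; (10|23)=-1, (5|23)=-1; (−1)^{0·-2·11}·(-1)^-2·(-1)^0 = +1.
v=11: a=11^1·(≡6), b=11^0·(≡7) mod 11; (6|11)=-1, (7|11)=-1; (−1)^{1·0·5}·(-1)^0·(-1)^1 = -1.
v=17: a=17^0·(≡11), b=17^3·(≡2) mod 17; (11|17)=-1, (2|17)=+1; (−1)^{0·3·8}·(-1)^3·(+1)^0 = -1.
v=5: a=5^3·(≡3), b=5^0·(≡2) mod 5; (3|5)=-1, (2|5)=-1; (−1)^{3·0·2}·(-1)^0·(-1)^3 = -1.
v=29: a=29^1·(≡27), b=29^0·(≡2) mod 29; (27|29)=-1, (2|29)=-1; (−1)^{1·0·14}·(-1)^0·(-1)^1 = -1.
v=3: a=3^-6·(≡1), b=3^0·(≡2) mod 3; (1|3)=+1, (2|3)=-1; (−1)^{-6·0·1}·(+1)^0·(-1)^-6 = +1.
v=13: a=13^3·(≡3), b=13^2·(≡9) mod 13; (3|13)=+1, (9|13)=+1; (−1)^{3·2·6}·(+1)^2·(+1)^3 = +1.
v=∞: -20735 < 0 and 17 > 0  ⇒  (a,b)_∞ = +1.
|Ram(-20735, 17)| = 4, even; anisotropic at {5, 11, 17, 29}.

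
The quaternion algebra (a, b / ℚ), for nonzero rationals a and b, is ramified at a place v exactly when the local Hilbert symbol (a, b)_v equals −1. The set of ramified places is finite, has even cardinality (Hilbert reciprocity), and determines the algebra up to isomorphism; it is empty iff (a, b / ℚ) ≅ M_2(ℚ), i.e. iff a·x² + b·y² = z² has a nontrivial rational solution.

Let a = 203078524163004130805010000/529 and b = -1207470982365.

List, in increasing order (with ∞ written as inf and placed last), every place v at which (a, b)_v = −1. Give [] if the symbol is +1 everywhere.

[7, 17, 19, 41]

(a, b) ≡ (92701, -85) mod (ℚ^×)²; places V = {2, 3, 5, 7, 11, 17, 19, 23, 41, ∞}.
(a,b)_11: α=2, u≡4; β=0, v≡1 (mod 11); (4|11)=+1, (1|11)=+1; sign (−1)^0·+1^0·+1^2 = +1.
(a,b)_23: α=-2, u≡21; β=0, v≡7 (mod 23); (21|23)=-1, (7|23)=-1; sign (−1)^0·-1^0·-1^-2 = +1.
(a,b)_17: α=5, u≡2; β=3, v≡10 (mod 17); (2|17)=+1, (10|17)=-1; sign (−1)^0·+1^3·-1^5 = -1.
(a,b)_7: α=3, u≡3; β=0, v≡3 (mod 7); (3|7)=-1, (3|7)=-1; sign (−1)^0·-1^0·-1^3 = -1.
(a,b)_2: α=4, β=0; u≡5, v≡3 (mod 8); ε(u)ε(v)=0·1, αω(v)=4·1, βω(u)=0·1; sum ≡ 0  ⇒  +1.
(a,b)_5: α=4, u≡4; β=1, v≡2 (mod 5); (4|5)=+1, (2|5)=-1; sign (−1)^0·+1^1·-1^4 = +1.
(a,b)_41: α=3, u≡27; β=2, v≡34 (mod 41); (27|41)=-1, (34|41)=-1; sign (−1)^0·-1^2·-1^3 = -1.
(a,b)_3: α=6, u≡1; β=4, v≡2 (mod 3); (1|3)=+1, (2|3)=-1; sign (−1)^0·+1^4·-1^6 = +1.
(a,b)_19: α=3, u≡8; β=2, v≡14 (mod 19); (8|19)=-1, (14|19)=-1; sign (−1)^0·-1^2·-1^3 = -1.
(a,b)_∞: sgn(92701)=+, sgn(-85)=−, so +1.
Ram(92701, -85) = {7, 17, 19, 41}; no ℚ_7-point on the conic.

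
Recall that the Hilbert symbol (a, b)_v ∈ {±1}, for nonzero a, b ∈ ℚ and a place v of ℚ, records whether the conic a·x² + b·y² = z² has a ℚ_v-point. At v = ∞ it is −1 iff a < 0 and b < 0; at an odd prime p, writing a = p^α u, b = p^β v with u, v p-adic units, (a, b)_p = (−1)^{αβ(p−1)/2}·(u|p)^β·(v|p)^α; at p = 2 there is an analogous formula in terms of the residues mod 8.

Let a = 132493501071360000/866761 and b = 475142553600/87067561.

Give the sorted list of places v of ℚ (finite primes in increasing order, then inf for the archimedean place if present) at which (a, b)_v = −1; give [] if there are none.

(a, b) ≡ (26, 429) mod (ℚ^×)²; places V = {2, 3, 5, 7, 11, 13, 19, 31, 43, ∞}.
(a,b)_19: α=-2, u≡9; β=0, v≡5 (mod 19); (9|19)=+1, (5|19)=+1; sign (−1)^0·+1^0·+1^-2 = +1.
(a,b)_5: α=4, u≡1; β=2, v≡4 (mod 5); (1|5)=+1, (4|5)=+1; sign (−1)^0·+1^2·+1^4 = +1.
(a,b)_11: α=2, u≡4; β=1, v≡2 (mod 11); (4|11)=+1, (2|11)=-1; sign (−1)^0·+1^1·-1^2 = +1.
(a,b)_13: α=5, u≡7; β=3, v≡8 (mod 13); (7|13)=-1, (8|13)=-1; sign (−1)^0·-1^3·-1^5 = +1.
(a,b)_∞: sgn(26)=+, sgn(429)=+, so +1.
(a,b)_3: α=2, u≡2; β=1, v≡2 (mod 3); (2|3)=-1, (2|3)=-1; sign (−1)^0·-1^1·-1^2 = -1.
(a,b)_31: α=0, u≡29; β=-2, v≡30 (mod 31); (29|31)=-1, (30|31)=-1; sign (−1)^0·-1^-2·-1^0 = +1.
(a,b)_43: α=0, u≡2; β=-2, v≡42 (mod 43); (2|43)=-1, (42|43)=-1; sign (−1)^0·-1^-2·-1^0 = +1.
(a,b)_2: α=19, β=18; u≡5, v≡5 (mod 8); ε(u)ε(v)=0·0, αω(v)=19·1, βω(u)=18·1; sum ≡ 1  ⇒  -1.
(a,b)_7: α=-4, u≡3; β=-2, v≡4 (mod 7); (3|7)=-1, (4|7)=+1; sign (−1)^0·-1^-2·+1^-4 = +1.
(26, 429 / ℚ) ramifies at {2, 3}: a division algebra.

[2, 3]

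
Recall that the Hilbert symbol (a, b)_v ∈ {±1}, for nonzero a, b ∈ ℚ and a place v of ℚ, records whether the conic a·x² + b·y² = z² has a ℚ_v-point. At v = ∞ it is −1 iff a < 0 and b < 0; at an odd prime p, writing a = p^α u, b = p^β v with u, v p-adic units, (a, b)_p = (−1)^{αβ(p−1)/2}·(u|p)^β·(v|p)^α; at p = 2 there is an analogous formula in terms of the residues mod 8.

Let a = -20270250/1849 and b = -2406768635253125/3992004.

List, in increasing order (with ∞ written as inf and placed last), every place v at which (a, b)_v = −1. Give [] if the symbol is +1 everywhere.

Mod squares: a ≡ -10010, b ≡ -5. Check v ∈ {∞, 2, 3, 5, 7, 11, 13, 17, 19, 37, 43}.
v=11: a=11^1·(≡3), b=11^2·(≡8) mod 11; (3|11)=+1, (8|11)=-1; (−1)^{1·2·5}·(+1)^2·(-1)^1 = -1.
v=∞: -10010 < 0 and -5 < 0  ⇒  (a,b)_∞ = -1.
v=37: a=37^0·(≡22), b=37^-2·(≡22) mod 37; (22|37)=-1, (22|37)=-1; (−1)^{0·-2·18}·(-1)^-2·(-1)^0 = +1.
v=3: a=3^4·(≡1), b=3^-6·(≡1) mod 3; (1|3)=+1, (1|3)=+1; (−1)^{4·-6·1}·(+1)^-6·(+1)^4 = +1.
v=2: v_2(a)=1, v_2(b)=-2; units ≡ 3, 3 (mod 8); ε·ε+αω+βω = 1·1+1·1+-2·1 ≡ 0  ⇒  (a,b)_2 = +1.
v=7: a=7^1·(≡3), b=7^0·(≡2) mod 7; (3|7)=-1, (2|7)=+1; (−1)^{1·0·3}·(-1)^0·(+1)^1 = +1.
v=43: a=43^-2·(≡36), b=43^0·(≡4) mod 43; (36|43)=+1, (4|43)=+1; (−1)^{-2·0·21}·(+1)^0·(+1)^-2 = +1.
v=19: a=19^0·(≡15), b=19^4·(≡18) mod 19; (15|19)=-1, (18|19)=-1; (−1)^{0·4·9}·(-1)^4·(-1)^0 = +1.
v=5: a=5^3·(≡2), b=5^5·(≡1) mod 5; (2|5)=-1, (1|5)=+1; (−1)^{3·5·2}·(-1)^5·(+1)^3 = -1.
v=17: a=17^0·(≡7), b=17^2·(≡7) mod 17; (7|17)=-1, (7|17)=-1; (−1)^{0·2·8}·(-1)^2·(-1)^0 = +1.
v=13: a=13^1·(≡3), b=13^2·(≡2) mod 13; (3|13)=+1, (2|13)=-1; (−1)^{1·2·6}·(+1)^2·(-1)^1 = -1.
Ram(-10010, -5) = {5, 11, 13, ∞}; no ℚ_5-point on the conic.

[5, 11, 13, inf]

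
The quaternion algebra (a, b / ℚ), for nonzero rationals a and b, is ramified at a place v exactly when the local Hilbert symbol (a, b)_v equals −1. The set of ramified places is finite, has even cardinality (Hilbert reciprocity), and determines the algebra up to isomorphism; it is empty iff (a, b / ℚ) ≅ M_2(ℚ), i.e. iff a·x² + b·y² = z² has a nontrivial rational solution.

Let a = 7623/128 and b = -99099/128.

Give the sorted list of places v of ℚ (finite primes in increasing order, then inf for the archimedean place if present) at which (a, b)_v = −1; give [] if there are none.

[2, 7]

(a, b) ≡ (14, -182) mod (ℚ^×)²; places V = {2, 3, 7, 11, 13, ∞}.
(a,b)_2: α=-7, β=-7; u≡7, v≡5 (mod 8); ε(u)ε(v)=1·0, αω(v)=-7·1, βω(u)=-7·0; sum ≡ 1  ⇒  -1.
(a,b)_13: α=0, u≡4; β=1, v≡9 (mod 13); (4|13)=+1, (9|13)=+1; sign (−1)^0·+1^1·+1^0 = +1.
(a,b)_∞: sgn(14)=+, sgn(-182)=−, so +1.
(a,b)_11: α=2, u≡9; β=2, v≡4 (mod 11); (9|11)=+1, (4|11)=+1; sign (−1)^0·+1^2·+1^2 = +1.
(a,b)_7: α=1, u≡2; β=1, v≡2 (mod 7); (2|7)=+1, (2|7)=+1; sign (−1)^1·+1^1·+1^1 = -1.
(a,b)_3: α=2, u≡2; β=2, v≡1 (mod 3); (2|3)=-1, (1|3)=+1; sign (−1)^0·-1^2·+1^2 = +1.
|Ram(14, -182)| = 2, even; anisotropic at {2, 7}.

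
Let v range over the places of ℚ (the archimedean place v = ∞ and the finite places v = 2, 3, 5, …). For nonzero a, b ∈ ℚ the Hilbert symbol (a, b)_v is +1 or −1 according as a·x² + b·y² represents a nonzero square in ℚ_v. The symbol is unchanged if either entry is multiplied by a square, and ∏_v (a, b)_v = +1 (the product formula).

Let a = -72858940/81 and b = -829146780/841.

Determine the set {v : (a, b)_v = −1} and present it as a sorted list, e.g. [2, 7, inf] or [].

[5, inf]

Mod squares: a ≡ -150535, b ≡ -8855. Check v ∈ {∞, 2, 3, 5, 7, 11, 17, 23, 29}.
v=7: a=7^1·(≡5), b=7^1·(≡1) mod 7; (5|7)=-1, (1|7)=+1; (−1)^{1·1·3}·(-1)^1·(+1)^1 = +1.
v=11: a=11^3·(≡10), b=11^1·(≡5) mod 11; (10|11)=-1, (5|11)=+1; (−1)^{3·1·5}·(-1)^1·(+1)^3 = +1.
v=29: a=29^0·(≡6), b=29^-2·(≡21) mod 29; (6|29)=+1, (21|29)=-1; (−1)^{0·-2·14}·(+1)^-2·(-1)^0 = +1.
v=2: v_2(a)=2, v_2(b)=2; units ≡ 1, 1 (mod 8); ε·ε+αω+βω = 0·0+2·0+2·0 ≡ 0  ⇒  (a,b)_2 = +1.
v=5: a=5^1·(≡2), b=5^1·(≡4) mod 5; (2|5)=-1, (4|5)=+1; (−1)^{1·1·2}·(-1)^1·(+1)^1 = -1.
v=17: a=17^1·(≡13), b=17^2·(≡13) mod 17; (13|17)=+1, (13|17)=+1; (−1)^{1·2·8}·(+1)^2·(+1)^1 = +1.
v=23: a=23^1·(≡20), b=23^1·(≡12) mod 23; (20|23)=-1, (12|23)=+1; (−1)^{1·1·11}·(-1)^1·(+1)^1 = +1.
v=∞: -150535 < 0 and -8855 < 0  ⇒  (a,b)_∞ = -1.
v=3: a=3^-4·(≡2), b=3^4·(≡1) mod 3; (2|3)=-1, (1|3)=+1; (−1)^{-4·4·1}·(-1)^4·(+1)^-4 = +1.
Ram(-150535, -8855) = {5, ∞}; no ℚ_5-point on the conic.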